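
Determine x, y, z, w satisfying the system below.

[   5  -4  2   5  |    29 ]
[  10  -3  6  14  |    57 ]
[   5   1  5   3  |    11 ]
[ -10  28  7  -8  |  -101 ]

(0, -3, 1, 3)

Forward elimination on [A|b]:
R2 <- R2 - (2)*R1:  [  0   5   2   4  -1 ]
R3 <- R3 - (1)*R1:  [   0    5    3   -2  -18 ]
R4 <- R4 - (-2)*R1:  [   0   20   11    2  -43 ]
R3 <- R3 - (1)*R2:  [   0    0    1   -6  -17 ]
R4 <- R4 - (4)*R2:  [   0    0    3  -14  -39 ]
R4 <- R4 - (3)*R3:  [  0   0   0   4  12 ]
Row echelon form:
[ 5  -4  2   5  |   29 ]
[ 0   5  2   4  |   -1 ]
[ 0   0  1  -6  |  -17 ]
[ 0   0  0   4  |   12 ]
Back-substitution:
w = (12) / 4 = 3
z = (-17 - (-6)*(3)) / 1 = 1
y = (-1 - (2)*(1) - (4)*(3)) / 5 = -3
x = (29 - (-4)*(-3) - (2)*(1) - (5)*(3)) / 5 = 0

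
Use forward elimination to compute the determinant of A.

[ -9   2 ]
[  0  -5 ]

Forward elimination:
Upper-triangular form:
[ -9   2 ]
[  0  -5 ]
det(A) = (-1)^0 * (-9) * (-5) = 45  (0 row swaps -> sign +1)

det(A) = 45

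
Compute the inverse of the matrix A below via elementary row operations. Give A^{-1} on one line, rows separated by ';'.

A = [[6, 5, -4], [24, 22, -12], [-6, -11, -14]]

Gauss-Jordan on [A | I]:
R1 <- (1/6)*R1:  [    1   5/6  -2/3  |   1/6     0     0 ]
R2 <- R2 - (24)*R1:  [  0   2   4  |  -4   1   0 ]
R3 <- R3 - (-6)*R1:  [   0   -6  -18  |    1    0    1 ]
R2 <- (1/2)*R2:  [   0    1    2  |   -2  1/2    0 ]
R1 <- R1 - (5/6)*R2:  [     1      0   -7/3  |   11/6  -5/12      0 ]
R3 <- R3 - (-6)*R2:  [   0    0   -6  |  -11    3    1 ]
R3 <- (1/-6)*R3:  [    0     0     1  |  11/6  -1/2  -1/6 ]
R1 <- R1 - (-7/3)*R3:  [      1       0       0  |    55/9  -19/12   -7/18 ]
R2 <- R2 - (2)*R3:  [     0      1      0  |  -17/3    3/2    1/3 ]
Right block of [I | A^{-1}] is the inverse:
[  55/9  -19/12  -7/18 ]
[ -17/3     3/2    1/3 ]
[  11/6    -1/2   -1/6 ]

inverse = [55/9 -19/12 -7/18; -17/3 3/2 1/3; 11/6 -1/2 -1/6]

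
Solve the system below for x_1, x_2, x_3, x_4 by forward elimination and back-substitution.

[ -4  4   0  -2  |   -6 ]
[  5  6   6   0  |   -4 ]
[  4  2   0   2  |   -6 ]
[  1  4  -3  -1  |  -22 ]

(-2, -2, 3, 3)

Forward elimination on [A|b]:
R2 <- R2 - (-5/4)*R1:  [     0     11      6   -5/2  -23/2 ]
R3 <- R3 - (-1)*R1:  [   0    6    0    0  -12 ]
R4 <- R4 - (-1/4)*R1:  [     0      5     -3   -3/2  -47/2 ]
R3 <- R3 - (6/11)*R2:  [      0       0  -36/11   15/11  -63/11 ]
R4 <- R4 - (5/11)*R2:  [       0        0   -63/11    -4/11  -201/11 ]
R4 <- R4 - (7/4)*R3:  [     0      0      0  -11/4  -33/4 ]
Row echelon form:
[ -4   4       0     -2  |      -6 ]
[  0  11       6   -5/2  |   -23/2 ]
[  0   0  -36/11  15/11  |  -63/11 ]
[  0   0       0  -11/4  |   -33/4 ]
Back-substitution:
x_4 = (-33/4) / (-11/4) = 3
x_3 = (-63/11 - (15/11)*(3)) / (-36/11) = 3
x_2 = (-23/2 - (6)*(3) - (-5/2)*(3)) / 11 = -2
x_1 = (-6 - (4)*(-2) - (-2)*(3)) / -4 = -2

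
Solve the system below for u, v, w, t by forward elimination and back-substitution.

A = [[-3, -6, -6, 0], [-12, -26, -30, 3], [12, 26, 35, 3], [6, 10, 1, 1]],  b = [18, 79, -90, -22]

Forward elimination on [A|b]:
R2 <- R2 - (4)*R1:  [  0  -2  -6   3   7 ]
R3 <- R3 - (-4)*R1:  [   0    2   11    3  -18 ]
R4 <- R4 - (-2)*R1:  [   0   -2  -11    1   14 ]
R3 <- R3 - (-1)*R2:  [   0    0    5    6  -11 ]
R4 <- R4 - (1)*R2:  [  0   0  -5  -2   7 ]
R4 <- R4 - (-1)*R3:  [  0   0   0   4  -4 ]
Row echelon form:
[ -3  -6  -6  0  |   18 ]
[  0  -2  -6  3  |    7 ]
[  0   0   5  6  |  -11 ]
[  0   0   0  4  |   -4 ]
Back-substitution:
t = (-4) / 4 = -1
w = (-11 - (6)*(-1)) / 5 = -1
v = (7 - (-6)*(-1) - (3)*(-1)) / -2 = -2
u = (18 - (-6)*(-2) - (-6)*(-1)) / -3 = 0

(0, -2, -1, -1)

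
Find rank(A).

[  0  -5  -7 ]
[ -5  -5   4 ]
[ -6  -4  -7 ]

rank(A) = 3

Row reduction:
R1 <-> R2   (pivot in column 1 was zero)
[ -5  -5   4 ]
[  0  -5  -7 ]
[ -6  -4  -7 ]
R3 <- R3 - (6/5)*R1:  [     0      2  -59/5 ]
R3 <- R3 - (-2/5)*R2:  [     0      0  -73/5 ]
Row echelon form:
[ -5  -5      4 ]
[  0  -5     -7 ]
[  0   0  -73/5 ]
Nonzero rows / pivot columns: 3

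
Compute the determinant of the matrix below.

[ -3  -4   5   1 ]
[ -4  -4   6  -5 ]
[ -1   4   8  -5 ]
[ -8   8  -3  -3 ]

Forward elimination:
R2 <- R2 - (4/3)*R1:  [     0    4/3   -2/3  -19/3 ]
R3 <- R3 - (1/3)*R1:  [     0   16/3   19/3  -16/3 ]
R4 <- R4 - (8/3)*R1:  [     0   56/3  -49/3  -17/3 ]
R3 <- R3 - (4)*R2:  [  0   0   9  20 ]
R4 <- R4 - (14)*R2:  [  0   0  -7  83 ]
R4 <- R4 - (-7/9)*R3:  [     0      0      0  887/9 ]
Upper-triangular form:
[ -3   -4     5      1 ]
[  0  4/3  -2/3  -19/3 ]
[  0    0     9     20 ]
[  0    0     0  887/9 ]
det(A) = (-1)^0 * (-3) * (4/3) * (9) * (887/9) = -3548  (0 row swaps -> sign +1)

det(A) = -3548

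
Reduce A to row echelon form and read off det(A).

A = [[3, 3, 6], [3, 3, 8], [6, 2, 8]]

det(A) = 24

Forward elimination:
R2 <- R2 - (1)*R1:  [ 0  0  2 ]
R3 <- R3 - (2)*R1:  [  0  -4  -4 ]
R2 <-> R3   (pivot in column 2 was zero)
[ 3   3   6 ]
[ 0  -4  -4 ]
[ 0   0   2 ]
Upper-triangular form:
[ 3   3   6 ]
[ 0  -4  -4 ]
[ 0   0   2 ]
det(A) = (-1)^1 * (3) * (-4) * (2) = 24  (1 row swap -> sign -1)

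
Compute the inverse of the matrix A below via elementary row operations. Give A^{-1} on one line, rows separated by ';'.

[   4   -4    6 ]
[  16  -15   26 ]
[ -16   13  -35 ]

inverse = [-187/20 31/10 7/10; -36/5 11/5 2/5; 8/5 -3/5 -1/5]

Gauss-Jordan on [A | I]:
R1 <- (1/4)*R1:  [   1   -1  3/2  |  1/4    0    0 ]
R2 <- R2 - (16)*R1:  [  0   1   2  |  -4   1   0 ]
R3 <- R3 - (-16)*R1:  [   0   -3  -11  |    4    0    1 ]
R1 <- R1 - (-1)*R2:  [     1      0    7/2  |  -15/4      1      0 ]
R3 <- R3 - (-3)*R2:  [  0   0  -5  |  -8   3   1 ]
R3 <- (1/-5)*R3:  [    0     0     1  |   8/5  -3/5  -1/5 ]
R1 <- R1 - (7/2)*R3:  [       1        0        0  |  -187/20    31/10     7/10 ]
R2 <- R2 - (2)*R3:  [     0      1      0  |  -36/5   11/5    2/5 ]
Right block of [I | A^{-1}] is the inverse:
[ -187/20  31/10  7/10 ]
[   -36/5   11/5   2/5 ]
[     8/5   -3/5  -1/5 ]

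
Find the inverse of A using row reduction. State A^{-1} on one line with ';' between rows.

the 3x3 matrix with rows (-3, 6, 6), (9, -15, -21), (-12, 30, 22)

inverse = [-25/3 -4/3 1; -3/2 -1/6 1/4; -5/2 -1/2 1/4]

Gauss-Jordan on [A | I]:
R1 <- (1/-3)*R1:  [    1    -2    -2  |  -1/3     0     0 ]
R2 <- R2 - (9)*R1:  [  0   3  -3  |   3   1   0 ]
R3 <- R3 - (-12)*R1:  [  0   6  -2  |  -4   0   1 ]
R2 <- (1/3)*R2:  [   0    1   -1  |    1  1/3    0 ]
R1 <- R1 - (-2)*R2:  [   1    0   -4  |  5/3  2/3    0 ]
R3 <- R3 - (6)*R2:  [   0    0    4  |  -10   -2    1 ]
R3 <- (1/4)*R3:  [    0     0     1  |  -5/2  -1/2   1/4 ]
R1 <- R1 - (-4)*R3:  [     1      0      0  |  -25/3   -4/3      1 ]
R2 <- R2 - (-1)*R3:  [    0     1     0  |  -3/2  -1/6   1/4 ]
Right block of [I | A^{-1}] is the inverse:
[ -25/3  -4/3    1 ]
[  -3/2  -1/6  1/4 ]
[  -5/2  -1/2  1/4 ]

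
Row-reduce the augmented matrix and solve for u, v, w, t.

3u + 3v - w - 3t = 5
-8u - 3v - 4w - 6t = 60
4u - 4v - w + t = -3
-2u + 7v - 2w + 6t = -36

Forward elimination on [A|b]:
R2 <- R2 - (-8/3)*R1:  [     0      5  -20/3    -14  220/3 ]
R3 <- R3 - (4/3)*R1:  [     0     -8    1/3      5  -29/3 ]
R4 <- R4 - (-2/3)*R1:  [     0      9   -8/3      4  -98/3 ]
R3 <- R3 - (-8/5)*R2:  [     0      0  -31/3  -87/5  323/3 ]
R4 <- R4 - (9/5)*R2:  [      0       0    28/3   146/5  -494/3 ]
R4 <- R4 - (-28/31)*R3:  [        0         0         0    418/31  -2090/31 ]
Row echelon form:
[ 3  3     -1      -3  |         5 ]
[ 0  5  -20/3     -14  |     220/3 ]
[ 0  0  -31/3   -87/5  |     323/3 ]
[ 0  0      0  418/31  |  -2090/31 ]
Back-substitution:
t = (-2090/31) / (418/31) = -5
w = (323/3 - (-87/5)*(-5)) / (-31/3) = -2
v = (220/3 - (-20/3)*(-2) - (-14)*(-5)) / 5 = -2
u = (5 - (3)*(-2) - (-1)*(-2) - (-3)*(-5)) / 3 = -2

(-2, -2, -2, -5)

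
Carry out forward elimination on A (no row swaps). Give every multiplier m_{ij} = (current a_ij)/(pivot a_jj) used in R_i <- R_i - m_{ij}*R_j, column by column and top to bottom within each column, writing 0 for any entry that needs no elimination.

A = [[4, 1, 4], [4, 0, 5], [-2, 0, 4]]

Forward elimination:
R2 <- R2 - (1)*R1:  [  0  -1   1 ]
R3 <- R3 - (-1/2)*R1:  [   0  1/2    6 ]
R3 <- R3 - (-1/2)*R2:  [    0     0  13/2 ]
Multipliers (in order of application): m_{21} = 1, m_{31} = -1/2, m_{32} = -1/2

multipliers: 1, -1/2, -1/2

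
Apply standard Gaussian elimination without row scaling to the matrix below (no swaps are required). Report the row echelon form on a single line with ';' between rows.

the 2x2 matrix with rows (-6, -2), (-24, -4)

REF = [-6 -2; 0 4]

Forward elimination:
R2 <- R2 - (4)*R1:  [ 0  4 ]
Row echelon form:
[ -6  -2 ]
[  0   4 ]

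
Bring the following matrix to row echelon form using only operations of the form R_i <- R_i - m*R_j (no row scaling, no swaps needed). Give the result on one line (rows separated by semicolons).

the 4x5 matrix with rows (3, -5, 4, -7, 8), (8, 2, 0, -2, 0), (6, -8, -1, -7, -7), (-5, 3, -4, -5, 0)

REF = [3 -5 4 -7 8; 0 46/3 -32/3 50/3 -64/3; 0 0 -175/23 111/23 -465/23; 0 0 0 -2018/175 304/35]

Forward elimination:
R2 <- R2 - (8/3)*R1:  [     0   46/3  -32/3   50/3  -64/3 ]
R3 <- R3 - (2)*R1:  [   0    2   -9    7  -23 ]
R4 <- R4 - (-5/3)*R1:  [     0  -16/3    8/3  -50/3   40/3 ]
R3 <- R3 - (3/23)*R2:  [       0        0  -175/23   111/23  -465/23 ]
R4 <- R4 - (-8/23)*R2:  [       0        0   -24/23  -250/23   136/23 ]
R4 <- R4 - (24/175)*R3:  [         0          0          0  -2018/175     304/35 ]
Row echelon form:
[ 3    -5        4         -7        8 ]
[ 0  46/3    -32/3       50/3    -64/3 ]
[ 0     0  -175/23     111/23  -465/23 ]
[ 0     0        0  -2018/175   304/35 ]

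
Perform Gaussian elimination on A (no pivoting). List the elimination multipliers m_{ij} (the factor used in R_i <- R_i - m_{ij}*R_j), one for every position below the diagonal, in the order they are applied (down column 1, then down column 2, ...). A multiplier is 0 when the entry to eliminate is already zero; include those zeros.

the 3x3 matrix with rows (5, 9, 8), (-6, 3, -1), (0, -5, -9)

Forward elimination:
R2 <- R2 - (-6/5)*R1:  [    0  69/5  43/5 ]
R3: entry in column 1 is already 0 -> m_{31} = 0 (no row operation needed)
R3 <- R3 - (-25/69)*R2:  [       0        0  -406/69 ]
Multipliers (in order of application): m_{21} = -6/5, m_{31} = 0, m_{32} = -25/69

multipliers: -6/5, 0, -25/69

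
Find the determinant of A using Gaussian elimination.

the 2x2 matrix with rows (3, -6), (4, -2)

det(A) = 18

Forward elimination:
R2 <- R2 - (4/3)*R1:  [ 0  6 ]
Upper-triangular form:
[ 3  -6 ]
[ 0   6 ]
det(A) = (-1)^0 * (3) * (6) = 18  (0 row swaps -> sign +1)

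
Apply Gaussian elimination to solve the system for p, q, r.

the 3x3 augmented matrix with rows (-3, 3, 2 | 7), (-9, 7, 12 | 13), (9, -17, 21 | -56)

(-2, 1, -1)

Forward elimination on [A|b]:
R2 <- R2 - (3)*R1:  [  0  -2   6  -8 ]
R3 <- R3 - (-3)*R1:  [   0   -8   27  -35 ]
R3 <- R3 - (4)*R2:  [  0   0   3  -3 ]
Row echelon form:
[ -3   3  2  |   7 ]
[  0  -2  6  |  -8 ]
[  0   0  3  |  -3 ]
Back-substitution:
r = (-3) / 3 = -1
q = (-8 - (6)*(-1)) / -2 = 1
p = (7 - (3)*(1) - (2)*(-1)) / -3 = -2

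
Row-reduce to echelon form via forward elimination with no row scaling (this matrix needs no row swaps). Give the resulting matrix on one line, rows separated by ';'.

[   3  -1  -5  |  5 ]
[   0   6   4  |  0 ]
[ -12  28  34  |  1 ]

REF = [3 -1 -5 5; 0 6 4 0; 0 0 -2 21]

Forward elimination:
R3 <- R3 - (-4)*R1:  [  0  24  14  21 ]
R3 <- R3 - (4)*R2:  [  0   0  -2  21 ]
Row echelon form:
[ 3  -1  -5  |   5 ]
[ 0   6   4  |   0 ]
[ 0   0  -2  |  21 ]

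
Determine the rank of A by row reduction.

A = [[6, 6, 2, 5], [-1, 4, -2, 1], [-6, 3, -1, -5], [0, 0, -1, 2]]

rank(A) = 4

Row reduction:
R2 <- R2 - (-1/6)*R1:  [    0     5  -5/3  11/6 ]
R3 <- R3 - (-1)*R1:  [ 0  9  1  0 ]
R3 <- R3 - (9/5)*R2:  [      0       0       4  -33/10 ]
R4 <- R4 - (-1/4)*R3:  [     0      0      0  47/40 ]
Row echelon form:
[ 6  6     2       5 ]
[ 0  5  -5/3    11/6 ]
[ 0  0     4  -33/10 ]
[ 0  0     0   47/40 ]
Nonzero rows / pivot columns: 4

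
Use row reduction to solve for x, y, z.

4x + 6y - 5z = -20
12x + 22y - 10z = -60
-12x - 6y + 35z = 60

Forward elimination on [A|b]:
R2 <- R2 - (3)*R1:  [ 0  4  5  0 ]
R3 <- R3 - (-3)*R1:  [  0  12  20   0 ]
R3 <- R3 - (3)*R2:  [ 0  0  5  0 ]
Row echelon form:
[ 4  6  -5  |  -20 ]
[ 0  4   5  |    0 ]
[ 0  0   5  |    0 ]
Back-substitution:
z = (0) / 5 = 0
y = (0 - (5)*(0)) / 4 = 0
x = (-20 - (6)*(0) - (-5)*(0)) / 4 = -5

(-5, 0, 0)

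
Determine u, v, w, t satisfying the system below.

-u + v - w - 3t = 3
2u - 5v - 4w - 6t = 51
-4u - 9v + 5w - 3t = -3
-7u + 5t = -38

(4, -3, -4, -2)

Forward elimination on [A|b]:
R2 <- R2 - (-2)*R1:  [   0   -3   -6  -12   57 ]
R3 <- R3 - (4)*R1:  [   0  -13    9    9  -15 ]
R4 <- R4 - (7)*R1:  [   0   -7    7   26  -59 ]
R3 <- R3 - (13/3)*R2:  [    0     0    35    61  -262 ]
R4 <- R4 - (7/3)*R2:  [    0     0    21    54  -192 ]
R4 <- R4 - (3/5)*R3:  [      0       0       0    87/5  -174/5 ]
Row echelon form:
[ -1   1  -1    -3  |       3 ]
[  0  -3  -6   -12  |      57 ]
[  0   0  35    61  |    -262 ]
[  0   0   0  87/5  |  -174/5 ]
Back-substitution:
t = (-174/5) / (87/5) = -2
w = (-262 - (61)*(-2)) / 35 = -4
v = (57 - (-6)*(-4) - (-12)*(-2)) / -3 = -3
u = (3 - (1)*(-3) - (-1)*(-4) - (-3)*(-2)) / -1 = 4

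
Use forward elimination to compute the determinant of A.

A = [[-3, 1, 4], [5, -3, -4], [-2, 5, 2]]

det(A) = 32

Forward elimination:
R2 <- R2 - (-5/3)*R1:  [    0  -4/3   8/3 ]
R3 <- R3 - (2/3)*R1:  [    0  13/3  -2/3 ]
R3 <- R3 - (-13/4)*R2:  [ 0  0  8 ]
Upper-triangular form:
[ -3     1    4 ]
[  0  -4/3  8/3 ]
[  0     0    8 ]
det(A) = (-1)^0 * (-3) * (-4/3) * (8) = 32  (0 row swaps -> sign +1)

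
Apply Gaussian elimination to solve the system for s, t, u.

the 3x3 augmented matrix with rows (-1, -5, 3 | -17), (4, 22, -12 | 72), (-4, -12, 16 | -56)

Forward elimination on [A|b]:
R2 <- R2 - (-4)*R1:  [ 0  2  0  4 ]
R3 <- R3 - (4)*R1:  [  0   8   4  12 ]
R3 <- R3 - (4)*R2:  [  0   0   4  -4 ]
Row echelon form:
[ -1  -5  3  |  -17 ]
[  0   2  0  |    4 ]
[  0   0  4  |   -4 ]
Back-substitution:
u = (-4) / 4 = -1
t = (4) / 2 = 2
s = (-17 - (-5)*(2) - (3)*(-1)) / -1 = 4

(4, 2, -1)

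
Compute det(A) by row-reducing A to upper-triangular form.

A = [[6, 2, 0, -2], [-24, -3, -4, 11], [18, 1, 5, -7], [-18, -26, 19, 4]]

Forward elimination:
R2 <- R2 - (-4)*R1:  [  0   5  -4   3 ]
R3 <- R3 - (3)*R1:  [  0  -5   5  -1 ]
R4 <- R4 - (-3)*R1:  [   0  -20   19   -2 ]
R3 <- R3 - (-1)*R2:  [ 0  0  1  2 ]
R4 <- R4 - (-4)*R2:  [  0   0   3  10 ]
R4 <- R4 - (3)*R3:  [ 0  0  0  4 ]
Upper-triangular form:
[ 6  2   0  -2 ]
[ 0  5  -4   3 ]
[ 0  0   1   2 ]
[ 0  0   0   4 ]
det(A) = (-1)^0 * (6) * (5) * (1) * (4) = 120  (0 row swaps -> sign +1)

det(A) = 120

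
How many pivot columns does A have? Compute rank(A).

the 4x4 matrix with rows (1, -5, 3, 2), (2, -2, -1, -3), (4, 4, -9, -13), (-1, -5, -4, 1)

rank(A) = 3

Row reduction:
R2 <- R2 - (2)*R1:  [  0   8  -7  -7 ]
R3 <- R3 - (4)*R1:  [   0   24  -21  -21 ]
R4 <- R4 - (-1)*R1:  [   0  -10   -1    3 ]
R3 <- R3 - (3)*R2:  [ 0  0  0  0 ]
R4 <- R4 - (-5/4)*R2:  [     0      0  -39/4  -23/4 ]
R3 <-> R4   (pivot in column 3 was zero)
[ 1  -5      3      2 ]
[ 0   8     -7     -7 ]
[ 0   0  -39/4  -23/4 ]
[ 0   0      0      0 ]
Row echelon form:
[ 1  -5      3      2 ]
[ 0   8     -7     -7 ]
[ 0   0  -39/4  -23/4 ]
[ 0   0      0      0 ]
Nonzero rows / pivot columns: 3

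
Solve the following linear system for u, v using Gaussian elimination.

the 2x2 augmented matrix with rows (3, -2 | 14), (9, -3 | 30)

(2, -4)

Forward elimination on [A|b]:
R2 <- R2 - (3)*R1:  [   0    3  -12 ]
Row echelon form:
[ 3  -2  |   14 ]
[ 0   3  |  -12 ]
Back-substitution:
v = (-12) / 3 = -4
u = (14 - (-2)*(-4)) / 3 = 2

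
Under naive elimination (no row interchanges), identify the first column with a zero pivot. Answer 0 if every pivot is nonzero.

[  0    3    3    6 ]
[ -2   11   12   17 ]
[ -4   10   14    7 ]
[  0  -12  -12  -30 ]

first zero-pivot column = 1

Naive forward elimination:
Pivot entry (1,1) is zero but row 2 has -2 in column 1 -> naive elimination stops; a row interchange (e.g. R1 <-> R2) would be required here.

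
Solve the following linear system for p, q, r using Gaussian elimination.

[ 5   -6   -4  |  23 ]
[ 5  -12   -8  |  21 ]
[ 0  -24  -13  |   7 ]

(5, -3, 5)

Forward elimination on [A|b]:
R2 <- R2 - (1)*R1:  [  0  -6  -4  -2 ]
R3 <- R3 - (4)*R2:  [  0   0   3  15 ]
Row echelon form:
[ 5  -6  -4  |  23 ]
[ 0  -6  -4  |  -2 ]
[ 0   0   3  |  15 ]
Back-substitution:
r = (15) / 3 = 5
q = (-2 - (-4)*(5)) / -6 = -3
p = (23 - (-6)*(-3) - (-4)*(5)) / 5 = 5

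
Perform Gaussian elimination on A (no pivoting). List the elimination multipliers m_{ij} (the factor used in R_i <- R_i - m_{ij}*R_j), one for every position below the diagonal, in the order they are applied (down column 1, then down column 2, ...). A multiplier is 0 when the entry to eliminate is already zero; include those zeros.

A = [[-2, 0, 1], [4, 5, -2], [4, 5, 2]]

multipliers: -2, -2, 1

Forward elimination:
R2 <- R2 - (-2)*R1:  [ 0  5  0 ]
R3 <- R3 - (-2)*R1:  [ 0  5  4 ]
R3 <- R3 - (1)*R2:  [ 0  0  4 ]
Multipliers (in order of application): m_{21} = -2, m_{31} = -2, m_{32} = 1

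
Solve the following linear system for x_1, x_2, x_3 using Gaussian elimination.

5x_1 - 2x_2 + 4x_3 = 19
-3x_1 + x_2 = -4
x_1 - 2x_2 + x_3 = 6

Forward elimination on [A|b]:
R2 <- R2 - (-3/5)*R1:  [    0  -1/5  12/5  37/5 ]
R3 <- R3 - (1/5)*R1:  [    0  -8/5   1/5  11/5 ]
R3 <- R3 - (8)*R2:  [   0    0  -19  -57 ]
Row echelon form:
[ 5    -2     4  |    19 ]
[ 0  -1/5  12/5  |  37/5 ]
[ 0     0   -19  |   -57 ]
Back-substitution:
x_3 = (-57) / -19 = 3
x_2 = (37/5 - (12/5)*(3)) / (-1/5) = -1
x_1 = (19 - (-2)*(-1) - (4)*(3)) / 5 = 1

(1, -1, 3)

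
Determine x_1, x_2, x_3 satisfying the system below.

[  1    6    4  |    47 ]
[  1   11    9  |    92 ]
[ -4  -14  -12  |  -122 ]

(1, 5, 4)

Forward elimination on [A|b]:
R2 <- R2 - (1)*R1:  [  0   5   5  45 ]
R3 <- R3 - (-4)*R1:  [  0  10   4  66 ]
R3 <- R3 - (2)*R2:  [   0    0   -6  -24 ]
Row echelon form:
[ 1  6   4  |   47 ]
[ 0  5   5  |   45 ]
[ 0  0  -6  |  -24 ]
Back-substitution:
x_3 = (-24) / -6 = 4
x_2 = (45 - (5)*(4)) / 5 = 5
x_1 = (47 - (6)*(5) - (4)*(4)) / 1 = 1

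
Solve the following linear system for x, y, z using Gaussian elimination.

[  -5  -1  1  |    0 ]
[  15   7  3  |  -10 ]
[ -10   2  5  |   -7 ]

Forward elimination on [A|b]:
R2 <- R2 - (-3)*R1:  [   0    4    6  -10 ]
R3 <- R3 - (2)*R1:  [  0   4   3  -7 ]
R3 <- R3 - (1)*R2:  [  0   0  -3   3 ]
Row echelon form:
[ -5  -1   1  |    0 ]
[  0   4   6  |  -10 ]
[  0   0  -3  |    3 ]
Back-substitution:
z = (3) / -3 = -1
y = (-10 - (6)*(-1)) / 4 = -1
x = (0 - (-1)*(-1) - (1)*(-1)) / -5 = 0

(0, -1, -1)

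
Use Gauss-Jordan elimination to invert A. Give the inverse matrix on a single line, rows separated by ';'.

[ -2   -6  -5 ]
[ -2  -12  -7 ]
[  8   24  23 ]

inverse = [-3 1/2 -1/2; -5/18 -1/6 -1/9; 4/3 0 1/3]

Gauss-Jordan on [A | I]:
R1 <- (1/-2)*R1:  [    1     3   5/2  |  -1/2     0     0 ]
R2 <- R2 - (-2)*R1:  [  0  -6  -2  |  -1   1   0 ]
R3 <- R3 - (8)*R1:  [ 0  0  3  |  4  0  1 ]
R2 <- (1/-6)*R2:  [    0     1   1/3  |   1/6  -1/6     0 ]
R1 <- R1 - (3)*R2:  [   1    0  3/2  |   -1  1/2    0 ]
R3 <- (1/3)*R3:  [   0    0    1  |  4/3    0  1/3 ]
R1 <- R1 - (3/2)*R3:  [    1     0     0  |    -3   1/2  -1/2 ]
R2 <- R2 - (1/3)*R3:  [     0      1      0  |  -5/18   -1/6   -1/9 ]
Right block of [I | A^{-1}] is the inverse:
[    -3   1/2  -1/2 ]
[ -5/18  -1/6  -1/9 ]
[   4/3     0   1/3 ]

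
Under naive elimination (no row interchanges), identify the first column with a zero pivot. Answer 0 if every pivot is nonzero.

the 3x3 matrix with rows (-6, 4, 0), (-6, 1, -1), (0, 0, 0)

first zero-pivot column = 3

Naive forward elimination:
R2 <- R2 - (1)*R1:  [  0  -3  -1 ]
Matrix at this point:
[ -6   4   0 ]
[  0  -3  -1 ]
[  0   0   0 ]
Pivot entry (3,3) in the last row is zero and there are no rows below to swap with -> zero pivot in column 3 (A is singular).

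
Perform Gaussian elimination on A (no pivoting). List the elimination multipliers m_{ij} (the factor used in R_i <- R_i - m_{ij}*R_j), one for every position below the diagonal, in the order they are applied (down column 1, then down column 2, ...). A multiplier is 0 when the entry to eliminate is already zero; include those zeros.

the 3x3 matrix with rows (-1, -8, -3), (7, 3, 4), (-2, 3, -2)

Forward elimination:
R2 <- R2 - (-7)*R1:  [   0  -53  -17 ]
R3 <- R3 - (2)*R1:  [  0  19   4 ]
R3 <- R3 - (-19/53)*R2:  [       0        0  -111/53 ]
Multipliers (in order of application): m_{21} = -7, m_{31} = 2, m_{32} = -19/53

multipliers: -7, 2, -19/53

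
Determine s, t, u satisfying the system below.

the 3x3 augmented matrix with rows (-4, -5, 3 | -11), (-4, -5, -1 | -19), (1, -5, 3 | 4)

Forward elimination on [A|b]:
R2 <- R2 - (1)*R1:  [  0   0  -4  -8 ]
R3 <- R3 - (-1/4)*R1:  [     0  -25/4   15/4    5/4 ]
R2 <-> R3   (pivot in column 2 was zero)
[ -4     -5     3  -11 ]
[  0  -25/4  15/4  5/4 ]
[  0      0    -4   -8 ]
Row echelon form:
[ -4     -5     3  |  -11 ]
[  0  -25/4  15/4  |  5/4 ]
[  0      0    -4  |   -8 ]
Back-substitution:
u = (-8) / -4 = 2
t = (5/4 - (15/4)*(2)) / (-25/4) = 1
s = (-11 - (-5)*(1) - (3)*(2)) / -4 = 3

(3, 1, 2)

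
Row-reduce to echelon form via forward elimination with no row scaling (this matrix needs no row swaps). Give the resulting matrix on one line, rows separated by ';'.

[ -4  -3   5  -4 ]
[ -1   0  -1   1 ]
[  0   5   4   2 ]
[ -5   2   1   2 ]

Forward elimination:
R2 <- R2 - (1/4)*R1:  [    0   3/4  -9/4     2 ]
R4 <- R4 - (5/4)*R1:  [     0   23/4  -21/4      7 ]
R3 <- R3 - (20/3)*R2:  [     0      0     19  -34/3 ]
R4 <- R4 - (23/3)*R2:  [     0      0     12  -25/3 ]
R4 <- R4 - (12/19)*R3:  [      0       0       0  -67/57 ]
Row echelon form:
[ -4   -3     5      -4 ]
[  0  3/4  -9/4       2 ]
[  0    0    19   -34/3 ]
[  0    0     0  -67/57 ]

REF = [-4 -3 5 -4; 0 3/4 -9/4 2; 0 0 19 -34/3; 0 0 0 -67/57]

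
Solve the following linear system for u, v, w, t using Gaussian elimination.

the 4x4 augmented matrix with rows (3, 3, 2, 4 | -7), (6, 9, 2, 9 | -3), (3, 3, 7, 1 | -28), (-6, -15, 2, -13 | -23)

(-4, 1, -3, 2)

Forward elimination on [A|b]:
R2 <- R2 - (2)*R1:  [  0   3  -2   1  11 ]
R3 <- R3 - (1)*R1:  [   0    0    5   -3  -21 ]
R4 <- R4 - (-2)*R1:  [   0   -9    6   -5  -37 ]
R4 <- R4 - (-3)*R2:  [  0   0   0  -2  -4 ]
Row echelon form:
[ 3  3   2   4  |   -7 ]
[ 0  3  -2   1  |   11 ]
[ 0  0   5  -3  |  -21 ]
[ 0  0   0  -2  |   -4 ]
Back-substitution:
t = (-4) / -2 = 2
w = (-21 - (-3)*(2)) / 5 = -3
v = (11 - (-2)*(-3) - (1)*(2)) / 3 = 1
u = (-7 - (3)*(1) - (2)*(-3) - (4)*(2)) / 3 = -4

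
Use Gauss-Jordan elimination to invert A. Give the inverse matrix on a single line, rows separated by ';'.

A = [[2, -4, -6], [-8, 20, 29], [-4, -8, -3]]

Gauss-Jordan on [A | I]:
R1 <- (1/2)*R1:  [   1   -2   -3  |  1/2    0    0 ]
R2 <- R2 - (-8)*R1:  [ 0  4  5  |  4  1  0 ]
R3 <- R3 - (-4)*R1:  [   0  -16  -15  |    2    0    1 ]
R2 <- (1/4)*R2:  [   0    1  5/4  |    1  1/4    0 ]
R1 <- R1 - (-2)*R2:  [    1     0  -1/2  |   5/2   1/2     0 ]
R3 <- R3 - (-16)*R2:  [  0   0   5  |  18   4   1 ]
R3 <- (1/5)*R3:  [    0     0     1  |  18/5   4/5   1/5 ]
R1 <- R1 - (-1/2)*R3:  [     1      0      0  |  43/10   9/10   1/10 ]
R2 <- R2 - (5/4)*R3:  [    0     1     0  |  -7/2  -3/4  -1/4 ]
Right block of [I | A^{-1}] is the inverse:
[ 43/10  9/10  1/10 ]
[  -7/2  -3/4  -1/4 ]
[  18/5   4/5   1/5 ]

inverse = [43/10 9/10 1/10; -7/2 -3/4 -1/4; 18/5 4/5 1/5]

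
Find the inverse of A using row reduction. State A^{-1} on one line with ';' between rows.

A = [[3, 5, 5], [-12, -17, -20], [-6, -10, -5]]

inverse = [-23/9 -5/9 -1/3; 4/3 1/3 0; 2/5 0 1/5]

Gauss-Jordan on [A | I]:
R1 <- (1/3)*R1:  [   1  5/3  5/3  |  1/3    0    0 ]
R2 <- R2 - (-12)*R1:  [ 0  3  0  |  4  1  0 ]
R3 <- R3 - (-6)*R1:  [ 0  0  5  |  2  0  1 ]
R2 <- (1/3)*R2:  [   0    1    0  |  4/3  1/3    0 ]
R1 <- R1 - (5/3)*R2:  [     1      0    5/3  |  -17/9   -5/9      0 ]
R3 <- (1/5)*R3:  [   0    0    1  |  2/5    0  1/5 ]
R1 <- R1 - (5/3)*R3:  [     1      0      0  |  -23/9   -5/9   -1/3 ]
Right block of [I | A^{-1}] is the inverse:
[ -23/9  -5/9  -1/3 ]
[   4/3   1/3     0 ]
[   2/5     0   1/5 ]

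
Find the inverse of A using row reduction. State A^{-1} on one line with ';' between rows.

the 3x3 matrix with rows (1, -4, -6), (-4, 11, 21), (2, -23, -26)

inverse = [197/25 34/25 -18/25; -62/25 -14/25 3/25; 14/5 3/5 -1/5]

Gauss-Jordan on [A | I]:
R2 <- R2 - (-4)*R1:  [  0  -5  -3  |   4   1   0 ]
R3 <- R3 - (2)*R1:  [   0  -15  -14  |   -2    0    1 ]
R2 <- (1/-5)*R2:  [    0     1   3/5  |  -4/5  -1/5     0 ]
R1 <- R1 - (-4)*R2:  [     1      0  -18/5  |  -11/5   -4/5      0 ]
R3 <- R3 - (-15)*R2:  [   0    0   -5  |  -14   -3    1 ]
R3 <- (1/-5)*R3:  [    0     0     1  |  14/5   3/5  -1/5 ]
R1 <- R1 - (-18/5)*R3:  [      1       0       0  |  197/25   34/25  -18/25 ]
R2 <- R2 - (3/5)*R3:  [      0       1       0  |  -62/25  -14/25    3/25 ]
Right block of [I | A^{-1}] is the inverse:
[ 197/25   34/25  -18/25 ]
[ -62/25  -14/25    3/25 ]
[   14/5     3/5    -1/5 ]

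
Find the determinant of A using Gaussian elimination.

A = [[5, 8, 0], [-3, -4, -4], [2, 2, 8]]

Forward elimination:
R2 <- R2 - (-3/5)*R1:  [   0  4/5   -4 ]
R3 <- R3 - (2/5)*R1:  [    0  -6/5     8 ]
R3 <- R3 - (-3/2)*R2:  [ 0  0  2 ]
Upper-triangular form:
[ 5    8   0 ]
[ 0  4/5  -4 ]
[ 0    0   2 ]
det(A) = (-1)^0 * (5) * (4/5) * (2) = 8  (0 row swaps -> sign +1)

det(A) = 8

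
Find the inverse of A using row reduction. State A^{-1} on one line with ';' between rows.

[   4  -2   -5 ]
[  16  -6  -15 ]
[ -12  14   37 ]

inverse = [-3/4 1/4 0; -103/4 11/2 -5/4; 19/2 -2 1/2]

Gauss-Jordan on [A | I]:
R1 <- (1/4)*R1:  [    1  -1/2  -5/4  |   1/4     0     0 ]
R2 <- R2 - (16)*R1:  [  0   2   5  |  -4   1   0 ]
R3 <- R3 - (-12)*R1:  [  0   8  22  |   3   0   1 ]
R2 <- (1/2)*R2:  [   0    1  5/2  |   -2  1/2    0 ]
R1 <- R1 - (-1/2)*R2:  [    1     0     0  |  -3/4   1/4     0 ]
R3 <- R3 - (8)*R2:  [  0   0   2  |  19  -4   1 ]
R3 <- (1/2)*R3:  [    0     0     1  |  19/2    -2   1/2 ]
R2 <- R2 - (5/2)*R3:  [      0       1       0  |  -103/4    11/2    -5/4 ]
Right block of [I | A^{-1}] is the inverse:
[   -3/4   1/4     0 ]
[ -103/4  11/2  -5/4 ]
[   19/2    -2   1/2 ]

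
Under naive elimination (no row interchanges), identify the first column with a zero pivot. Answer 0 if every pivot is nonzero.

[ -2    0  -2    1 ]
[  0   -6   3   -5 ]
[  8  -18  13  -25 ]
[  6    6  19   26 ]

first zero-pivot column = 4

Naive forward elimination:
R3 <- R3 - (-4)*R1:  [   0  -18    5  -21 ]
R4 <- R4 - (-3)*R1:  [  0   6  13  29 ]
R3 <- R3 - (3)*R2:  [  0   0  -4  -6 ]
R4 <- R4 - (-1)*R2:  [  0   0  16  24 ]
R4 <- R4 - (-4)*R3:  [ 0  0  0  0 ]
Matrix at this point:
[ -2   0  -2   1 ]
[  0  -6   3  -5 ]
[  0   0  -4  -6 ]
[  0   0   0   0 ]
Pivot entry (4,4) in the last row is zero and there are no rows below to swap with -> zero pivot in column 4 (A is singular).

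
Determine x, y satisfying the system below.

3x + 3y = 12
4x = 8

Forward elimination on [A|b]:
R2 <- R2 - (4/3)*R1:  [  0  -4  -8 ]
Row echelon form:
[ 3   3  |  12 ]
[ 0  -4  |  -8 ]
Back-substitution:
y = (-8) / -4 = 2
x = (12 - (3)*(2)) / 3 = 2

(2, 2)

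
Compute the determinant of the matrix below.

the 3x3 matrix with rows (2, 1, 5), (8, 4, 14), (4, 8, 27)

Forward elimination:
R2 <- R2 - (4)*R1:  [  0   0  -6 ]
R3 <- R3 - (2)*R1:  [  0   6  17 ]
R2 <-> R3   (pivot in column 2 was zero)
[ 2  1   5 ]
[ 0  6  17 ]
[ 0  0  -6 ]
Upper-triangular form:
[ 2  1   5 ]
[ 0  6  17 ]
[ 0  0  -6 ]
det(A) = (-1)^1 * (2) * (6) * (-6) = 72  (1 row swap -> sign -1)

det(A) = 72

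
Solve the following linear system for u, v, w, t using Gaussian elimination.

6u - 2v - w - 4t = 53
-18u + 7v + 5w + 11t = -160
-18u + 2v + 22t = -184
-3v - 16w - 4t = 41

(5, -3, -1, -4)

Forward elimination on [A|b]:
R2 <- R2 - (-3)*R1:  [  0   1   2  -1  -1 ]
R3 <- R3 - (-3)*R1:  [   0   -4   -3   10  -25 ]
R3 <- R3 - (-4)*R2:  [   0    0    5    6  -29 ]
R4 <- R4 - (-3)*R2:  [   0    0  -10   -7   38 ]
R4 <- R4 - (-2)*R3:  [   0    0    0    5  -20 ]
Row echelon form:
[ 6  -2  -1  -4  |   53 ]
[ 0   1   2  -1  |   -1 ]
[ 0   0   5   6  |  -29 ]
[ 0   0   0   5  |  -20 ]
Back-substitution:
t = (-20) / 5 = -4
w = (-29 - (6)*(-4)) / 5 = -1
v = (-1 - (2)*(-1) - (-1)*(-4)) / 1 = -3
u = (53 - (-2)*(-3) - (-1)*(-1) - (-4)*(-4)) / 6 = 5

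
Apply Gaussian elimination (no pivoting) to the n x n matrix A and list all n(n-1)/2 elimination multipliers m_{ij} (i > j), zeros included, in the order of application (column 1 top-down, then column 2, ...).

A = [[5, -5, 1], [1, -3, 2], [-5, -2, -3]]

multipliers: 1/5, -1, 7/2

Forward elimination:
R2 <- R2 - (1/5)*R1:  [   0   -2  9/5 ]
R3 <- R3 - (-1)*R1:  [  0  -7  -2 ]
R3 <- R3 - (7/2)*R2:  [      0       0  -83/10 ]
Multipliers (in order of application): m_{21} = 1/5, m_{31} = -1, m_{32} = 7/2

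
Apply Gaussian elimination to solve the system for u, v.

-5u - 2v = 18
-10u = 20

Forward elimination on [A|b]:
R2 <- R2 - (2)*R1:  [   0    4  -16 ]
Row echelon form:
[ -5  -2  |   18 ]
[  0   4  |  -16 ]
Back-substitution:
v = (-16) / 4 = -4
u = (18 - (-2)*(-4)) / -5 = -2

(-2, -4)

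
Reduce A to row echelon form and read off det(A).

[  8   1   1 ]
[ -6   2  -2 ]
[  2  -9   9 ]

det(A) = 100

Forward elimination:
R2 <- R2 - (-3/4)*R1:  [    0  11/4  -5/4 ]
R3 <- R3 - (1/4)*R1:  [     0  -37/4   35/4 ]
R3 <- R3 - (-37/11)*R2:  [     0      0  50/11 ]
Upper-triangular form:
[ 8     1      1 ]
[ 0  11/4   -5/4 ]
[ 0     0  50/11 ]
det(A) = (-1)^0 * (8) * (11/4) * (50/11) = 100  (0 row swaps -> sign +1)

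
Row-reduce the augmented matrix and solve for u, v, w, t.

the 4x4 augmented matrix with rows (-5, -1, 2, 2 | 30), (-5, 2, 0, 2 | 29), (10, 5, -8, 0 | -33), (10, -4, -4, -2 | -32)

Forward elimination on [A|b]:
R2 <- R2 - (1)*R1:  [  0   3  -2   0  -1 ]
R3 <- R3 - (-2)*R1:  [  0   3  -4   4  27 ]
R4 <- R4 - (-2)*R1:  [  0  -6   0   2  28 ]
R3 <- R3 - (1)*R2:  [  0   0  -2   4  28 ]
R4 <- R4 - (-2)*R2:  [  0   0  -4   2  26 ]
R4 <- R4 - (2)*R3:  [   0    0    0   -6  -30 ]
Row echelon form:
[ -5  -1   2   2  |   30 ]
[  0   3  -2   0  |   -1 ]
[  0   0  -2   4  |   28 ]
[  0   0   0  -6  |  -30 ]
Back-substitution:
t = (-30) / -6 = 5
w = (28 - (4)*(5)) / -2 = -4
v = (-1 - (-2)*(-4)) / 3 = -3
u = (30 - (-1)*(-3) - (2)*(-4) - (2)*(5)) / -5 = -5

(-5, -3, -4, 5)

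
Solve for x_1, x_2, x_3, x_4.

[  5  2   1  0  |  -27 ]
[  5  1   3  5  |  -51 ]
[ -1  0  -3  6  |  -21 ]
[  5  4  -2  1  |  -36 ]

Forward elimination on [A|b]:
R2 <- R2 - (1)*R1:  [   0   -1    2    5  -24 ]
R3 <- R3 - (-1/5)*R1:  [      0     2/5   -14/5       6  -132/5 ]
R4 <- R4 - (1)*R1:  [  0   2  -3   1  -9 ]
R3 <- R3 - (-2/5)*R2:  [   0    0   -2    8  -36 ]
R4 <- R4 - (-2)*R2:  [   0    0    1   11  -57 ]
R4 <- R4 - (-1/2)*R3:  [   0    0    0   15  -75 ]
Row echelon form:
[ 5   2   1   0  |  -27 ]
[ 0  -1   2   5  |  -24 ]
[ 0   0  -2   8  |  -36 ]
[ 0   0   0  15  |  -75 ]
Back-substitution:
x_4 = (-75) / 15 = -5
x_3 = (-36 - (8)*(-5)) / -2 = -2
x_2 = (-24 - (2)*(-2) - (5)*(-5)) / -1 = -5
x_1 = (-27 - (2)*(-5) - (1)*(-2)) / 5 = -3

(-3, -5, -2, -5)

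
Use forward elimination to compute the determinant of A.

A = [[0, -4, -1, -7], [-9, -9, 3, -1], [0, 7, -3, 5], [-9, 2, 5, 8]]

det(A) = -1557

Forward elimination:
R1 <-> R2   (pivot in column 1 was zero)
[ -9  -9   3  -1 ]
[  0  -4  -1  -7 ]
[  0   7  -3   5 ]
[ -9   2   5   8 ]
R4 <- R4 - (1)*R1:  [  0  11   2   9 ]
R3 <- R3 - (-7/4)*R2:  [     0      0  -19/4  -29/4 ]
R4 <- R4 - (-11/4)*R2:  [     0      0   -3/4  -41/4 ]
R4 <- R4 - (3/19)*R3:  [       0        0        0  -173/19 ]
Upper-triangular form:
[ -9  -9      3       -1 ]
[  0  -4     -1       -7 ]
[  0   0  -19/4    -29/4 ]
[  0   0      0  -173/19 ]
det(A) = (-1)^1 * (-9) * (-4) * (-19/4) * (-173/19) = -1557  (1 row swap -> sign -1)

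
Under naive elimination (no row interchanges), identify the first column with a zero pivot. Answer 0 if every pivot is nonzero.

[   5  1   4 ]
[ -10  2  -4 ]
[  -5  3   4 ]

Naive forward elimination:
R2 <- R2 - (-2)*R1:  [ 0  4  4 ]
R3 <- R3 - (-1)*R1:  [ 0  4  8 ]
R3 <- R3 - (1)*R2:  [ 0  0  4 ]
All pivots nonzero; naive elimination completes without hitting a zero pivot.

first zero-pivot column = 0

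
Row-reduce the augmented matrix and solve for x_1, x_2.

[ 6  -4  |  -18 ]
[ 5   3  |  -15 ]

Forward elimination on [A|b]:
R2 <- R2 - (5/6)*R1:  [    0  19/3     0 ]
Row echelon form:
[ 6    -4  |  -18 ]
[ 0  19/3  |    0 ]
Back-substitution:
x_2 = (0) / (19/3) = 0
x_1 = (-18 - (-4)*(0)) / 6 = -3

(-3, 0)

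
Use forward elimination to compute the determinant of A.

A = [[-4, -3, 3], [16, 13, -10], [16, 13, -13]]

det(A) = 12

Forward elimination:
R2 <- R2 - (-4)*R1:  [ 0  1  2 ]
R3 <- R3 - (-4)*R1:  [  0   1  -1 ]
R3 <- R3 - (1)*R2:  [  0   0  -3 ]
Upper-triangular form:
[ -4  -3   3 ]
[  0   1   2 ]
[  0   0  -3 ]
det(A) = (-1)^0 * (-4) * (1) * (-3) = 12  (0 row swaps -> sign +1)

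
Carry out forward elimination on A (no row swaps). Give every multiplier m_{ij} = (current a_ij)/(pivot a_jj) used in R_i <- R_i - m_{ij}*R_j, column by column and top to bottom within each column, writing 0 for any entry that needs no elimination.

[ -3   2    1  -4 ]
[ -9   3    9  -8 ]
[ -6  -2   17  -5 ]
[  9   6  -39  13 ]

Forward elimination:
R2 <- R2 - (3)*R1:  [  0  -3   6   4 ]
R3 <- R3 - (2)*R1:  [  0  -6  15   3 ]
R4 <- R4 - (-3)*R1:  [   0   12  -36    1 ]
R3 <- R3 - (2)*R2:  [  0   0   3  -5 ]
R4 <- R4 - (-4)*R2:  [   0    0  -12   17 ]
R4 <- R4 - (-4)*R3:  [  0   0   0  -3 ]
Multipliers (in order of application): m_{21} = 3, m_{31} = 2, m_{41} = -3, m_{32} = 2, m_{42} = -4, m_{43} = -4

multipliers: 3, 2, -3, 2, -4, -4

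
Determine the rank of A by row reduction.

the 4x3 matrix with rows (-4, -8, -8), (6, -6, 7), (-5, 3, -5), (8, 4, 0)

Row reduction:
R2 <- R2 - (-3/2)*R1:  [   0  -18   -5 ]
R3 <- R3 - (5/4)*R1:  [  0  13   5 ]
R4 <- R4 - (-2)*R1:  [   0  -12  -16 ]
R3 <- R3 - (-13/18)*R2:  [     0      0  25/18 ]
R4 <- R4 - (2/3)*R2:  [     0      0  -38/3 ]
R4 <- R4 - (-228/25)*R3:  [ 0  0  0 ]
Row echelon form:
[ -4   -8     -8 ]
[  0  -18     -5 ]
[  0    0  25/18 ]
[  0    0      0 ]
Nonzero rows / pivot columns: 3

rank(A) = 3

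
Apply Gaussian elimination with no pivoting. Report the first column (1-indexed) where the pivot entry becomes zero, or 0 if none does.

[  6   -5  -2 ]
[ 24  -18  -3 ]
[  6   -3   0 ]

Naive forward elimination:
R2 <- R2 - (4)*R1:  [ 0  2  5 ]
R3 <- R3 - (1)*R1:  [ 0  2  2 ]
R3 <- R3 - (1)*R2:  [  0   0  -3 ]
All pivots nonzero; naive elimination completes without hitting a zero pivot.

first zero-pivot column = 0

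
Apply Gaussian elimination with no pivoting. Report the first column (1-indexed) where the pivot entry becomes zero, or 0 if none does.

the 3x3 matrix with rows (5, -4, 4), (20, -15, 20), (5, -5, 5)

first zero-pivot column = 0

Naive forward elimination:
R2 <- R2 - (4)*R1:  [ 0  1  4 ]
R3 <- R3 - (1)*R1:  [  0  -1   1 ]
R3 <- R3 - (-1)*R2:  [ 0  0  5 ]
All pivots nonzero; naive elimination completes without hitting a zero pivot.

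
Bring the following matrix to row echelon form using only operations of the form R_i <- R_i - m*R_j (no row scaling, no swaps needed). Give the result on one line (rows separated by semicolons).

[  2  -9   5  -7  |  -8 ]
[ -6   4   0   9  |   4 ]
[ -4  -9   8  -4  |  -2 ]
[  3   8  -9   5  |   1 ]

REF = [2 -9 5 -7 -8; 0 -23 15 -12 -20; 0 0 9/23 -90/23 126/23; 0 0 0 -41/2 29]

Forward elimination:
R2 <- R2 - (-3)*R1:  [   0  -23   15  -12  -20 ]
R3 <- R3 - (-2)*R1:  [   0  -27   18  -18  -18 ]
R4 <- R4 - (3/2)*R1:  [     0   43/2  -33/2   31/2     13 ]
R3 <- R3 - (27/23)*R2:  [      0       0    9/23  -90/23  126/23 ]
R4 <- R4 - (-43/46)*R2:  [       0        0   -57/23   197/46  -131/23 ]
R4 <- R4 - (-19/3)*R3:  [     0      0      0  -41/2     29 ]
Row echelon form:
[ 2   -9     5      -7  |      -8 ]
[ 0  -23    15     -12  |     -20 ]
[ 0    0  9/23  -90/23  |  126/23 ]
[ 0    0     0   -41/2  |      29 ]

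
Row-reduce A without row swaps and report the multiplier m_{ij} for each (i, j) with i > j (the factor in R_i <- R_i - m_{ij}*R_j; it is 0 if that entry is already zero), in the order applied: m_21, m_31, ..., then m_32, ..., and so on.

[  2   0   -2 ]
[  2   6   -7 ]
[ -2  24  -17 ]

multipliers: 1, -1, 4

Forward elimination:
R2 <- R2 - (1)*R1:  [  0   6  -5 ]
R3 <- R3 - (-1)*R1:  [   0   24  -19 ]
R3 <- R3 - (4)*R2:  [ 0  0  1 ]
Multipliers (in order of application): m_{21} = 1, m_{31} = -1, m_{32} = 4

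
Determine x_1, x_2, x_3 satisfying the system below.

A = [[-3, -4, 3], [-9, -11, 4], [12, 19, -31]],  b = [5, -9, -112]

Forward elimination on [A|b]:
R2 <- R2 - (3)*R1:  [   0    1   -5  -24 ]
R3 <- R3 - (-4)*R1:  [   0    3  -19  -92 ]
R3 <- R3 - (3)*R2:  [   0    0   -4  -20 ]
Row echelon form:
[ -3  -4   3  |    5 ]
[  0   1  -5  |  -24 ]
[  0   0  -4  |  -20 ]
Back-substitution:
x_3 = (-20) / -4 = 5
x_2 = (-24 - (-5)*(5)) / 1 = 1
x_1 = (5 - (-4)*(1) - (3)*(5)) / -3 = 2

(2, 1, 5)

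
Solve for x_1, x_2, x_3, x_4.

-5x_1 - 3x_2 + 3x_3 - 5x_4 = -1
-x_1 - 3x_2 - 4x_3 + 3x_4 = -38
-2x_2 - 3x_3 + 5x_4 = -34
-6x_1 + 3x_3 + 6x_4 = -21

Forward elimination on [A|b]:
R2 <- R2 - (1/5)*R1:  [      0   -12/5   -23/5       4  -189/5 ]
R4 <- R4 - (6/5)*R1:  [     0   18/5   -3/5     12  -99/5 ]
R3 <- R3 - (5/6)*R2:  [    0     0   5/6   5/3  -5/2 ]
R4 <- R4 - (-3/2)*R2:  [      0       0   -15/2      18  -153/2 ]
R4 <- R4 - (-9)*R3:  [   0    0    0   33  -99 ]
Row echelon form:
[ -5     -3      3   -5  |      -1 ]
[  0  -12/5  -23/5    4  |  -189/5 ]
[  0      0    5/6  5/3  |    -5/2 ]
[  0      0      0   33  |     -99 ]
Back-substitution:
x_4 = (-99) / 33 = -3
x_3 = (-5/2 - (5/3)*(-3)) / (5/6) = 3
x_2 = (-189/5 - (-23/5)*(3) - (4)*(-3)) / (-12/5) = 5
x_1 = (-1 - (-3)*(5) - (3)*(3) - (-5)*(-3)) / -5 = 2

(2, 5, 3, -3)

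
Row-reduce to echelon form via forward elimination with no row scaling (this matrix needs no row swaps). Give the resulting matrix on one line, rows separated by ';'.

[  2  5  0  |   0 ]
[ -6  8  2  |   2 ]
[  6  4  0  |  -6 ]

REF = [2 5 0 0; 0 23 2 2; 0 0 22/23 -116/23]

Forward elimination:
R2 <- R2 - (-3)*R1:  [  0  23   2   2 ]
R3 <- R3 - (3)*R1:  [   0  -11    0   -6 ]
R3 <- R3 - (-11/23)*R2:  [       0        0    22/23  -116/23 ]
Row echelon form:
[ 2   5      0  |        0 ]
[ 0  23      2  |        2 ]
[ 0   0  22/23  |  -116/23 ]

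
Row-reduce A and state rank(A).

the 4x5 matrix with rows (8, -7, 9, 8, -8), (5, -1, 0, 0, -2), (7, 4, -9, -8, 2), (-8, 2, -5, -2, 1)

Row reduction:
R2 <- R2 - (5/8)*R1:  [     0   27/8  -45/8     -5      3 ]
R3 <- R3 - (7/8)*R1:  [      0    81/8  -135/8     -15       9 ]
R4 <- R4 - (-1)*R1:  [  0  -5   4   6  -7 ]
R3 <- R3 - (3)*R2:  [ 0  0  0  0  0 ]
R4 <- R4 - (-40/27)*R2:  [      0       0   -13/3  -38/27   -23/9 ]
R3 <-> R4   (pivot in column 3 was zero)
[ 8    -7      9       8     -8 ]
[ 0  27/8  -45/8      -5      3 ]
[ 0     0  -13/3  -38/27  -23/9 ]
[ 0     0      0       0      0 ]
Row echelon form:
[ 8    -7      9       8     -8 ]
[ 0  27/8  -45/8      -5      3 ]
[ 0     0  -13/3  -38/27  -23/9 ]
[ 0     0      0       0      0 ]
Nonzero rows / pivot columns: 3

rank(A) = 3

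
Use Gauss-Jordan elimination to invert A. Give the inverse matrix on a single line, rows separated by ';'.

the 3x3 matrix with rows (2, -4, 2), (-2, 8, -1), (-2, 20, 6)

inverse = [17/8 2 -3/8; 7/16 1/2 -1/16; -3/4 -1 1/4]

Gauss-Jordan on [A | I]:
R1 <- (1/2)*R1:  [   1   -2    1  |  1/2    0    0 ]
R2 <- R2 - (-2)*R1:  [ 0  4  1  |  1  1  0 ]
R3 <- R3 - (-2)*R1:  [  0  16   8  |   1   0   1 ]
R2 <- (1/4)*R2:  [   0    1  1/4  |  1/4  1/4    0 ]
R1 <- R1 - (-2)*R2:  [   1    0  3/2  |    1  1/2    0 ]
R3 <- R3 - (16)*R2:  [  0   0   4  |  -3  -4   1 ]
R3 <- (1/4)*R3:  [    0     0     1  |  -3/4    -1   1/4 ]
R1 <- R1 - (3/2)*R3:  [    1     0     0  |  17/8     2  -3/8 ]
R2 <- R2 - (1/4)*R3:  [     0      1      0  |   7/16    1/2  -1/16 ]
Right block of [I | A^{-1}] is the inverse:
[ 17/8    2   -3/8 ]
[ 7/16  1/2  -1/16 ]
[ -3/4   -1    1/4 ]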